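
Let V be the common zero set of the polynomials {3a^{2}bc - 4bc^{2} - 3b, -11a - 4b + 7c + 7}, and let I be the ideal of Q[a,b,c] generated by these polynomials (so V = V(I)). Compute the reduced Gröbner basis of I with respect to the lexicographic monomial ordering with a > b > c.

G = {a + \tfrac{4}{11}b - \tfrac{7}{11}c - \tfrac{7}{11}, b^{3}c - \tfrac{7}{2}b^{2}c^{2} - \tfrac{7}{2}b^{2}c + \tfrac{49}{16}bc^{3} - \tfrac{95}{24}bc^{2} + \tfrac{49}{16}bc - \tfrac{121}{16}b}

f_1 = 3a^{2}bc - 4bc^{2} - 3b, LT = a^{2}bc.
f_2 = -11a - 4b + 7c + 7, LT = a.

S(f_1,f_2): lcm = a^{2}bc. S = -\tfrac{4}{11}ab^{2}c + \tfrac{7}{11}abc^{2} + \tfrac{7}{11}abc - \tfrac{4}{3}bc^{2} - b.
  reduce S modulo (f_1, f_2):
  remainder \tfrac{16}{121}b^{3}c - \tfrac{56}{121}b^{2}c^{2} - \tfrac{56}{121}b^{2}c + \tfrac{49}{121}bc^{3} - \tfrac{190}{363}bc^{2} + \tfrac{49}{121}bc - b ≠ 0; add g_3 = \tfrac{16}{121}b^{3}c - \tfrac{56}{121}b^{2}c^{2} - \tfrac{56}{121}b^{2}c + \tfrac{49}{121}bc^{3} - \tfrac{190}{363}bc^{2} + \tfrac{49}{121}bc - b to the basis.

The other S-polynomials (S(f_1,g_3), S(f_2,g_3)) all reduce to 0 modulo the current basis, so we have a Gröbner basis.
Inter-reduce: drop elements whose leading term is divisible by another's, tail-reduce, and make monic.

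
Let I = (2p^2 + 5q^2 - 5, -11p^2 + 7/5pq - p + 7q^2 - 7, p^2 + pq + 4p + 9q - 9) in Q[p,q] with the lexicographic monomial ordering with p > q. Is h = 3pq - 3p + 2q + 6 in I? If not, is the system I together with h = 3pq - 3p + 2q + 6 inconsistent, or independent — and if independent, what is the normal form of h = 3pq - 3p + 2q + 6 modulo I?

Adjoining 3pq - 3p + 2q + 6 makes the ideal the whole ring: the system is inconsistent.

First compute the reduced Gröbner basis of I by Buchberger's algorithm.
f_1 = 2p^2 + 5q^2 - 5, LT = p^2.
f_2 = -11p^2 + 7/5pq - p + 7q^2 - 7, LT = p^2.
f_3 = p^2 + pq + 4p + 9q - 9, LT = p^2.

S(f_1,f_2): lcm = p^2. S = 7/55pq - 1/11p + 69/22q^2 - 69/22.
  leading term pq: no divisor's leading term divides it; move 7/55pq to the remainder.
  leading term p: no divisor's leading term divides it; move -1/11p to the remainder.
  leading term q^2: no divisor's leading term divides it; move 69/22q^2 to the remainder.
  leading term 1: no divisor's leading term divides it; move -69/22 to the remainder.
  remainder 7/55pq - 1/11p + 69/22q^2 - 69/22 ≠ 0; add k_4 = 7/55pq - 1/11p + 69/22q^2 - 69/22 to the basis.

S(f_1,f_3): lcm = p^2. S = -pq - 4p + 5/2q^2 - 9q + 13/2.
  leading term pq: subtract (-55/7)·k_4 from -pq - 4p + 5/2q^2 - 9q + 13/2 → -33/7p + 190/7q^2 - 9q - 127/7
  leading term p: no divisor's leading term divides it; move -33/7p to the remainder.
  leading term q^2: no divisor's leading term divides it; move 190/7q^2 to the remainder.
  leading term q: no divisor's leading term divides it; move -9q to the remainder.
  leading term 1: no divisor's leading term divides it; move -127/7 to the remainder.
  remainder -33/7p + 190/7q^2 - 9q - 127/7 ≠ 0; add k_5 = -33/7p + 190/7q^2 - 9q - 127/7 to the basis.

S(f_1,k_4): lcm = p^2q. S = 5/7p^2 - 345/14pq^2 + 345/14p + 5/2q^3 - 5/2q.
  leading term p^2: subtract (5/14)·f_1 from 5/7p^2 - 345/14pq^2 + 345/14p + 5/2q^3 - 5/2q → -345/14pq^2 + 345/14p + 5/2q^3 - 25/14q^2 - 5/2q + 25/14
  leading term pq^2: subtract (-18975/98q)·k_4 from -345/14pq^2 + 345/14p + 5/2q^3 - 25/14q^2 - 5/2q + 25/14 → -1725/98pq + 345/14p + 119515/196q^3 - 25/14q^2 - 119515/196q + 25/14
  leading term pq: subtract (-94875/686)·k_4 from -1725/98pq + 345/14p + 119515/196q^3 - 25/14q^2 - 119515/196q + 25/14 → 4140/343p + 119515/196q^3 + 592675/1372q^2 - 119515/196q - 592675/1372
  leading term p: subtract (-1380/539)·k_5 from 4140/343p + 119515/196q^3 + 592675/1372q^2 - 119515/196q - 592675/1372 → 119515/196q^3 + 1081175/2156q^2 - 1364345/2156q - 1031495/2156
  leading term q^3: no divisor's leading term divides it; move 119515/196q^3 to the remainder.
  leading term q^2: no divisor's leading term divides it; move 1081175/2156q^2 to the remainder.
  leading term q: no divisor's leading term divides it; move -1364345/2156q to the remainder.
  leading term 1: no divisor's leading term divides it; move -1031495/2156 to the remainder.
  remainder 119515/196q^3 + 1081175/2156q^2 - 1364345/2156q - 1031495/2156 ≠ 0; add k_6 = 119515/196q^3 + 1081175/2156q^2 - 1364345/2156q - 1031495/2156 to the basis.

S(f_3,k_4): lcm = p^2q. S = 5/7p^2 - 331/14pq^2 + 4pq + 345/14p + 9q^2 - 9q.
  leading term p^2: subtract (5/14)·f_1 from 5/7p^2 - 331/14pq^2 + 4pq + 345/14p + 9q^2 - 9q → -331/14pq^2 + 4pq + 345/14p + 101/14q^2 - 9q + 25/14
  leading term pq^2: subtract (-18205/98q)·k_4 from -331/14pq^2 + 4pq + 345/14p + 101/14q^2 - 9q + 25/14 → -1263/98pq + 345/14p + 114195/196q^3 + 101/14q^2 - 115959/196q + 25/14
  leading term pq: subtract (-69465/686)·k_4 from -1263/98pq + 345/14p + 114195/196q^3 + 101/14q^2 - 115959/196q + 25/14 → 5295/343p + 114195/196q^3 + 445633/1372q^2 - 115959/196q - 433285/1372
  leading term p: subtract (-1765/539)·k_5 from 5295/343p + 114195/196q^3 + 445633/1372q^2 - 115959/196q - 433285/1372 → 114195/196q^3 + 891909/2156q^2 - 1339089/2156q - 808965/2156
  leading term q^3: subtract (22839/23903)·k_6 from 114195/196q^3 + 891909/2156q^2 - 1339089/2156q - 808965/2156 → -34425051/525866q^2 - 4326372/262933q + 43077795/525866
  leading term q^2: no divisor's leading term divides it; move -34425051/525866q^2 to the remainder.
  leading term q: no divisor's leading term divides it; move -4326372/262933q to the remainder.
  leading term 1: no divisor's leading term divides it; move 43077795/525866 to the remainder.
  remainder -34425051/525866q^2 - 4326372/262933q + 43077795/525866 ≠ 0; add k_7 = -34425051/525866q^2 - 4326372/262933q + 43077795/525866 to the basis.

S(f_1,k_5): lcm = p^2. S = 190/33pq^2 - 21/11pq - 127/33p + 5/2q^2 - 5/2.
  leading term pq^2: subtract (950/21q)·k_4 from 190/33pq^2 - 21/11pq - 127/33p + 5/2q^2 - 5/2 → 509/231pq - 127/33p - 10925/77q^3 + 5/2q^2 + 10925/77q - 5/2
  leading term pq: subtract (2545/147)·k_4 from 509/231pq - 127/33p - 10925/77q^3 + 5/2q^2 + 10925/77q - 5/2 → -1226/539p - 10925/77q^3 - 27920/539q^2 + 10925/77q + 27920/539
  leading term p: subtract (1226/2541)·k_5 from -1226/539p - 10925/77q^3 - 27920/539q^2 + 10925/77q + 27920/539 → -10925/77q^3 - 164900/2541q^2 + 123853/847q + 153866/2541
  leading term q^3: subtract (-61180/262933)·k_6 from -10925/77q^3 - 164900/2541q^2 + 123853/847q + 153866/2541 → 449356775/8676789q^2 - 2947938/2892263q - 440512961/8676789
  leading term q^2: subtract (-898713550/1136026683)·k_7 from 449356775/8676789q^2 - 2947938/2892263q - 440512961/8676789 → -1771730562/126225187q + 1771730562/126225187
  leading term q: no divisor's leading term divides it; move -1771730562/126225187q to the remainder.
  leading term 1: no divisor's leading term divides it; move 1771730562/126225187 to the remainder.
  remainder -1771730562/126225187q + 1771730562/126225187 ≠ 0; add k_8 = -1771730562/126225187q + 1771730562/126225187 to the basis.

The other S-polynomials (S(f_2,f_3), S(f_2,k_4), S(f_2,k_5), S(f_3,k_5), S(k_4,k_5), S(f_1,k_6), S(f_2,k_6), S(f_3,k_6), S(k_4,k_6), S(k_5,k_6), S(f_1,k_7), S(f_2,k_7), S(f_3,k_7), S(k_4,k_7), S(k_5,k_7), S(k_6,k_7), S(f_1,k_8), S(f_2,k_8), S(f_3,k_8), S(k_4,k_8), S(k_5,k_8), S(k_6,k_8), S(k_7,k_8)) all reduce to 0 modulo the current basis, so we have a Gröbner basis.
Inter-reduce: drop elements whose leading term is divisible by another's, tail-reduce, and make monic.
Reduced Gröbner basis: {p, q - 1}.
Label its elements g_1 = p, g_2 = q - 1.

Reduce h = 3pq - 3p + 2q + 6 modulo G:
  leading term pq: subtract (3q)·g_1 from 3pq - 3p + 2q + 6 → -3p + 2q + 6
  leading term p: subtract (-3)·g_1 from -3p + 2q + 6 → 2q + 6
  leading term q: subtract (2)·g_2 from 2q + 6 → 8
  leading term 1: no divisor's leading term divides it; move 8 to the remainder.
  normal form = 8.
The normal form is nonzero, so h ∉ I. Since h minus its normal form lies in I, I + (h) = I + (r) where r = 8; decide whether this ideal is the whole ring.
Here r = 8 is a nonzero constant, hence a unit: 1 ∈ I + (h), the Gröbner basis of I + (h) is {1}, and the enlarged system has no common solution — adjoining h is inconsistent.

Ideal membership is decidable via reduction modulo a Gröbner basis.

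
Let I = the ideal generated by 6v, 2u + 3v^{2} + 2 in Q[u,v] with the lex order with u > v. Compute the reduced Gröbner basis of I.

This is the nonlinear analogue of row-reducing a linear system.

f_1 = 6v, LT = v.
f_2 = 2u + 3v^{2} + 2, LT = u.

The S-polynomials (S(f_1,f_2)) all reduce to 0 modulo the current basis, so we have a Gröbner basis.

G = {u + 1, v}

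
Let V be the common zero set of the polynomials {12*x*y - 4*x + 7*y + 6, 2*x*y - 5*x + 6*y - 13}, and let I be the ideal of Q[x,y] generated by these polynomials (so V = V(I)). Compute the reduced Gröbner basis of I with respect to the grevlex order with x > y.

G = {y**2 - 157/58*y + 41/29, x - 29/26*y + 42/13}

f_1 = 12*x*y - 4*x + 7*y + 6, LT = x*y.
f_2 = 2*x*y - 5*x + 6*y - 13, LT = x*y.

S(f_1,f_2): lcm = x*y. S = 13/6*x - 29/12*y + 7.
  leading term x: no divisor's leading term divides it; move 13/6*x to the remainder.
  leading term y: no divisor's leading term divides it; move -29/12*y to the remainder.
  leading term 1: no divisor's leading term divides it; move 7 to the remainder.
  remainder 13/6*x - 29/12*y + 7 ≠ 0; add g_3 = 13/6*x - 29/12*y + 7 to the basis.

S(f_1,g_3): lcm = x*y. S = 29/26*y**2 - 1/3*x - 413/156*y + 1/2.
  leading term y**2: no divisor's leading term divides it; move 29/26*y**2 to the remainder.
  leading term x: subtract (-2/13)·g_3 from -1/3*x - 413/156*y + 1/2 → -157/52*y + 41/26
  leading term y: no divisor's leading term divides it; move -157/52*y to the remainder.
  leading term 1: no divisor's leading term divides it; move 41/26 to the remainder.
  remainder 29/26*y**2 - 157/52*y + 41/26 ≠ 0; add g_4 = 29/26*y**2 - 157/52*y + 41/26 to the basis.

The other S-polynomials (S(f_2,g_3), S(f_1,g_4), S(f_2,g_4), S(g_3,g_4)) all reduce to 0 modulo the current basis, so we have a Gröbner basis.
Inter-reduce: drop elements whose leading term is divisible by another's, tail-reduce, and make monic.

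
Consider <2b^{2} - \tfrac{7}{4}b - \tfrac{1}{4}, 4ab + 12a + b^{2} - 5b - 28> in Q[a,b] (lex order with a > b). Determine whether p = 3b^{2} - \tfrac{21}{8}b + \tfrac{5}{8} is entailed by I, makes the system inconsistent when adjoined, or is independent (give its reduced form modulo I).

Adjoining 3b^{2} - \tfrac{21}{8}b + \tfrac{5}{8} makes the ideal the whole ring: the system is inconsistent.

First compute the reduced Gröbner basis of I by Buchberger's algorithm.
f_1 = 2b^{2} - \tfrac{7}{4}b - \tfrac{1}{4}, LT = b^{2}.
f_2 = 4ab + 12a + b^{2} - 5b - 28, LT = ab.

S(f_1,f_2): lcm = ab^{2}. S = -\tfrac{31}{8}ab - \tfrac{1}{8}a - \tfrac{1}{4}b^{3} + \tfrac{5}{4}b^{2} + 7b.
  leading term ab: subtract (-\tfrac{31}{32})·f_2 from -\tfrac{31}{8}ab - \tfrac{1}{8}a - \tfrac{1}{4}b^{3} + \tfrac{5}{4}b^{2} + 7b → \tfrac{23}{2}a - \tfrac{1}{4}b^{3} + \tfrac{71}{32}b^{2} + \tfrac{69}{32}b - \tfrac{217}{8}
  leading term a: no divisor's leading term divides it; move \tfrac{23}{2}a to the remainder.
  leading term b^{3}: subtract (-\tfrac{1}{8}b)·f_1 from -\tfrac{1}{4}b^{3} + \tfrac{71}{32}b^{2} + \tfrac{69}{32}b - \tfrac{217}{8} → 2b^{2} + \tfrac{17}{8}b - \tfrac{217}{8}
  leading term b^{2}: subtract (1)·f_1 from 2b^{2} + \tfrac{17}{8}b - \tfrac{217}{8} → \tfrac{31}{8}b - \tfrac{215}{8}
  leading term b: no divisor's leading term divides it; move \tfrac{31}{8}b to the remainder.
  leading term 1: no divisor's leading term divides it; move -\tfrac{215}{8} to the remainder.
  remainder \tfrac{23}{2}a + \tfrac{31}{8}b - \tfrac{215}{8} ≠ 0; add h_3 = \tfrac{23}{2}a + \tfrac{31}{8}b - \tfrac{215}{8} to the basis.

The other S-polynomials (S(f_1,h_3), S(f_2,h_3)) all reduce to 0 modulo the current basis, so we have a Gröbner basis.
Inter-reduce: drop elements whose leading term is divisible by another's, tail-reduce, and make monic.
Reduced Gröbner basis: {a + \tfrac{31}{92}b - \tfrac{215}{92}, b^{2} - \tfrac{7}{8}b - \tfrac{1}{8}}.
Label its elements g_1 = a + \tfrac{31}{92}b - \tfrac{215}{92}, g_2 = b^{2} - \tfrac{7}{8}b - \tfrac{1}{8}.

Reduce p = 3b^{2} - \tfrac{21}{8}b + \tfrac{5}{8} modulo G:
  leading term b^{2}: subtract (3)·g_2 from 3b^{2} - \tfrac{21}{8}b + \tfrac{5}{8} → 1
  leading term 1: no divisor's leading term divides it; move 1 to the remainder.
  normal form = 1.
The normal form is nonzero, so p ∉ I. Since p minus its normal form lies in I, I + (p) = I + (r) where r = 1; decide whether this ideal is the whole ring.
Here r = 1 is a nonzero constant, hence a unit: 1 ∈ I + (p), the Gröbner basis of I + (p) is {1}, and the enlarged system has no common solution — adjoining p is inconsistent.

Ideal membership is decidable via reduction modulo a Gröbner basis.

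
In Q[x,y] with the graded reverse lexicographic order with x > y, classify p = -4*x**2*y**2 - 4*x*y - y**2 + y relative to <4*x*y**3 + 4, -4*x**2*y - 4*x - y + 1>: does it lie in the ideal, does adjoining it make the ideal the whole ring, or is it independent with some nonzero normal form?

-4*x**2*y**2 - 4*x*y - y**2 + y lies in I (it reduces to 0).

First compute the reduced Gröbner basis of I by Buchberger's algorithm.
f_1 = 4*x*y**3 + 4, LT = x*y**3.
f_2 = -4*x**2*y - 4*x - y + 1, LT = x**2*y.

S(f_1,f_2): lcm = x**2*y**3. S = -x*y**2 - 1/4*y**3 + 1/4*y**2 + x.
  reduce S modulo (f_1, f_2):
  remainder -x*y**2 - 1/4*y**3 + 1/4*y**2 + x ≠ 0; add h_3 = -x*y**2 - 1/4*y**3 + 1/4*y**2 + x to the basis.

S(f_1,h_3): lcm = x*y**3. S = -1/4*y**4 + 1/4*y**3 + x*y + 1.
  reduce S modulo (f_1, f_2, h_3):
  remainder -1/4*y**4 + 1/4*y**3 + x*y + 1 ≠ 0; add h_4 = -1/4*y**4 + 1/4*y**3 + x*y + 1 to the basis.

S(f_2,h_3): lcm = x**2*y**2. S = -1/4*x*y**3 + 1/4*x*y**2 + x**2 + x*y + 1/4*y**2 - 1/4*y.
  reduce S modulo (f_1, f_2, h_3, h_4):
  remainder -1/16*y**3 + x**2 + x*y + 5/16*y**2 + 1/4*x - 1/4*y + 1/4 ≠ 0; add h_5 = -1/16*y**3 + x**2 + x*y + 5/16*y**2 + 1/4*x - 1/4*y + 1/4 to the basis.

S(f_1,h_5): lcm = x*y**3. S = 16*x**3 + 16*x**2*y + 5*x*y**2 + 4*x**2 - 4*x*y + 4*x + 1.
  reduce S modulo (f_1, f_2, h_3, h_4, h_5):
  remainder 16*x**3 - 16*x**2 - 24*x*y - 5*y**2 - 12*x + y ≠ 0; add h_6 = 16*x**3 - 16*x**2 - 24*x*y - 5*y**2 - 12*x + y to the basis.

The other S-polynomials (S(f_1,h_4), S(f_2,h_4), S(h_3,h_4), S(f_2,h_5), S(h_3,h_5), S(h_4,h_5), S(f_1,h_6), S(f_2,h_6), S(h_3,h_6), S(h_4,h_6), S(h_5,h_6)) all reduce to 0 modulo the current basis, so we have a Gröbner basis.
Inter-reduce: drop elements whose leading term is divisible by another's, tail-reduce, and make monic.
Reduced Gröbner basis: {x**3 - x**2 - 3/2*x*y - 5/16*y**2 - 3/4*x + 1/16*y, x**2*y + x + 1/4*y - 1/4, x*y**2 + 4*x**2 + 4*x*y + y**2 - y + 1, y**3 - 16*x**2 - 16*x*y - 5*y**2 - 4*x + 4*y - 4}.
Label its elements g_1 = x**3 - x**2 - 3/2*x*y - 5/16*y**2 - 3/4*x + 1/16*y, g_2 = x**2*y + x + 1/4*y - 1/4, g_3 = x*y**2 + 4*x**2 + 4*x*y + y**2 - y + 1, g_4 = y**3 - 16*x**2 - 16*x*y - 5*y**2 - 4*x + 4*y - 4.

Reduce p = -4*x**2*y**2 - 4*x*y - y**2 + y modulo G:
  leading term x**2*y**2: subtract (-4*y)·g_2 from -4*x**2*y**2 - 4*x*y - y**2 + y → 0
  normal form = 0.
Since the normal form is 0, p ∈ I.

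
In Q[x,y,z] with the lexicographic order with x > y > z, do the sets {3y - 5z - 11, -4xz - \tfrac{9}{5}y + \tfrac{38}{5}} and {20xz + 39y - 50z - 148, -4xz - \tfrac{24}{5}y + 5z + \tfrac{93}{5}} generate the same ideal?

Two ideals are equal iff their reduced Gröbner bases coincide (the reduced basis is unique for a fixed ordering).
Buchberger on the first generating set:
f_1 = 3y - 5z - 11, LT = y.
f_2 = -4xz - \tfrac{9}{5}y + \tfrac{38}{5}, LT = xz.

The S-polynomials (S(f_1,f_2)) all reduce to 0 modulo the current basis, so we have a Gröbner basis.
Inter-reduce: drop elements whose leading term is divisible by another's, tail-reduce, and make monic.
Reduced Gröbner basis: {xz + \tfrac{3}{4}z - \tfrac{1}{4}, y - \tfrac{5}{3}z - \tfrac{11}{3}}.

Buchberger on the second generating set:
h_1 = 20xz + 39y - 50z - 148, LT = xz.
h_2 = -4xz - \tfrac{24}{5}y + 5z + \tfrac{93}{5}, LT = xz.

S(h_1,h_2): lcm = xz. S = \tfrac{3}{4}y - \tfrac{5}{4}z - \tfrac{11}{4}.
  leading term y: no divisor's leading term divides it; move \tfrac{3}{4}y to the remainder.
  leading term z: no divisor's leading term divides it; move -\tfrac{5}{4}z to the remainder.
  leading term 1: no divisor's leading term divides it; move -\tfrac{11}{4} to the remainder.
  remainder \tfrac{3}{4}y - \tfrac{5}{4}z - \tfrac{11}{4} ≠ 0; add k_3 = \tfrac{3}{4}y - \tfrac{5}{4}z - \tfrac{11}{4} to the basis.

The other S-polynomials (S(h_1,k_3), S(h_2,k_3)) all reduce to 0 modulo the current basis, so we have a Gröbner basis.
Inter-reduce: drop elements whose leading term is divisible by another's, tail-reduce, and make monic.
Reduced Gröbner basis: {xz + \tfrac{3}{4}z - \tfrac{1}{4}, y - \tfrac{5}{3}z - \tfrac{11}{3}}.

These coincide, so the ideals are equal.

Yes, the ideals are equal.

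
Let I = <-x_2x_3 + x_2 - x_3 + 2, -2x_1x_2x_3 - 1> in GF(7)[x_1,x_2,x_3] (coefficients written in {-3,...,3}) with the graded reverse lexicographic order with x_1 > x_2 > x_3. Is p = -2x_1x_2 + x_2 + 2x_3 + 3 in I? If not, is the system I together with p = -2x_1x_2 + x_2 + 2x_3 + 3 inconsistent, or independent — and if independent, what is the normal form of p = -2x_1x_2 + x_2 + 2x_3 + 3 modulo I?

-2x_1x_2 + x_2 + 2x_3 + 3 is independent of I; its normal form modulo I is -2x_1x_3 - 3x_1 + x_2 + 2x_3 - 3.

First compute the reduced Gröbner basis of I by Buchberger's algorithm.
f_1 = -x_2x_3 + x_2 - x_3 + 2, LT = x_2x_3.
f_2 = -2x_1x_2x_3 - 1, LT = x_1x_2x_3.

S(f_1,f_2): lcm = x_1x_2x_3. S = -x_1x_2 + x_1x_3 - 2x_1 + 3.
  reduce S modulo (f_1, f_2):
  remainder -x_1x_2 + x_1x_3 - 2x_1 + 3 ≠ 0; add h_3 = -x_1x_2 + x_1x_3 - 2x_1 + 3 to the basis.

S(f_1,h_3): lcm = x_1x_2x_3. S = x_1x_3^{2} - x_1x_2 - x_1x_3 - 2x_1 + 3x_3.
  reduce S modulo (f_1, f_2, h_3):
  remainder x_1x_3^{2} - 2x_1x_3 + 3x_3 - 3 ≠ 0; add h_4 = x_1x_3^{2} - 2x_1x_3 + 3x_3 - 3 to the basis.

The other S-polynomials (S(f_2,h_3), S(f_1,h_4), S(f_2,h_4), S(h_3,h_4)) all reduce to 0 modulo the current basis, so we have a Gröbner basis.
Inter-reduce: drop elements whose leading term is divisible by another's, tail-reduce, and make monic.
Reduced Gröbner basis: {x_1x_3^{2} - 2x_1x_3 + 3x_3 - 3, x_1x_2 - x_1x_3 + 2x_1 - 3, x_2x_3 - x_2 + x_3 - 2}.
Label its elements g_1 = x_1x_3^{2} - 2x_1x_3 + 3x_3 - 3, g_2 = x_1x_2 - x_1x_3 + 2x_1 - 3, g_3 = x_2x_3 - x_2 + x_3 - 2.

Reduce p = -2x_1x_2 + x_2 + 2x_3 + 3 modulo G:
  leading term x_1x_2: subtract (-2)·g_2 from -2x_1x_2 + x_2 + 2x_3 + 3 → -2x_1x_3 - 3x_1 + x_2 + 2x_3 - 3
  leading term x_1x_3: no divisor's leading term divides it; move -2x_1x_3 to the remainder.
  leading term x_1: no divisor's leading term divides it; move -3x_1 to the remainder.
  leading term x_2: no divisor's leading term divides it; move x_2 to the remainder.
  leading term x_3: no divisor's leading term divides it; move 2x_3 to the remainder.
  leading term 1: no divisor's leading term divides it; move -3 to the remainder.
  normal form = -2x_1x_3 - 3x_1 + x_2 + 2x_3 - 3.
The normal form is nonzero, so p ∉ I. Since p minus its normal form lies in I, I + (p) = I + (r) where r = -2x_1x_3 - 3x_1 + x_2 + 2x_3 - 3; decide whether this ideal is the whole ring.
Run Buchberger on G together with r (pairs among the g_i already reduce to 0 since G is a Gröbner basis):
g_1 = x_1x_3^{2} - 2x_1x_3 + 3x_3 - 3, LT = x_1x_3^{2}.
g_2 = x_1x_2 - x_1x_3 + 2x_1 - 3, LT = x_1x_2.
g_3 = x_2x_3 - x_2 + x_3 - 2, LT = x_2x_3.
r = -2x_1x_3 - 3x_1 + x_2 + 2x_3 - 3, LT = x_1x_3.

S(g_1,r): lcm = x_1x_3^{2}. S = -3x_2x_3 + x_3^{2} - 2x_3 - 3.
  reduce S modulo (g_1, g_2, g_3, r):
  remainder x_3^{2} - 3x_2 + x_3 - 2 ≠ 0; add m_5 = x_3^{2} - 3x_2 + x_3 - 2 to the basis.

S(g_2,r): lcm = x_1x_2x_3. S = -x_1x_3^{2} + 2x_1x_2 - 3x_2^{2} + 2x_1x_3 + x_2x_3 + 2x_2 - 3x_3.
  reduce S modulo (g_1, g_2, g_3, r, m_5):
  remainder -3x_2^{2} - 3x_2 + x_3 + 2 ≠ 0; add m_6 = -3x_2^{2} - 3x_2 + x_3 + 2 to the basis.

S(g_1,m_5): lcm = x_1x_3^{2}. S = 3x_1x_2 - 3x_1x_3 + 2x_1 + 3x_3 - 3.
  reduce S modulo (g_1, g_2, g_3, r, m_5, m_6):
  remainder 3x_1 + 3x_3 - 1 ≠ 0; add m_7 = 3x_1 + 3x_3 - 1 to the basis.

The other S-polynomials (S(g_1,g_2), S(g_1,g_3), S(g_2,g_3), S(g_3,r), S(g_2,m_5), S(g_3,m_5), S(r,m_5), S(g_1,m_6), S(g_2,m_6), S(g_3,m_6), S(r,m_6), S(m_5,m_6), S(g_1,m_7), S(g_2,m_7), S(g_3,m_7), S(r,m_7), S(m_5,m_7), S(m_6,m_7)) all reduce to 0 modulo the current basis, so we have a Gröbner basis.
Inter-reduce: drop elements whose leading term is divisible by another's, tail-reduce, and make monic.
Reduced Gröbner basis: {x_2^{2} + x_2 + 2x_3 - 3, x_2x_3 - x_2 + x_3 - 2, x_3^{2} - 3x_2 + x_3 - 2, x_1 + x_3 + 2}.
The reduced Gröbner basis of I + (p) is {x_2^{2} + x_2 + 2x_3 - 3, x_2x_3 - x_2 + x_3 - 2, x_3^{2} - 3x_2 + x_3 - 2, x_1 + x_3 + 2} ≠ {1}, a proper ideal, so the enlarged system stays consistent: p is independent of I, with normal form -2x_1x_3 - 3x_1 + x_2 + 2x_3 - 3.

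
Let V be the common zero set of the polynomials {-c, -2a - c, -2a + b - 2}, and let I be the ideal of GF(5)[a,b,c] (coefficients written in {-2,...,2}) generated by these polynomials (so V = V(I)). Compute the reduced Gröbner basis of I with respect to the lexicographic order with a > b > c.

G = {a, b - 2, c}

f_1 = -c, LT = c.
f_2 = -2a - c, LT = a.
f_3 = -2a + b - 2, LT = a.

S(f_2,f_3): lcm = a. S = -2b - 2c - 1.
  leading term b: no divisor's leading term divides it; move -2b to the remainder.
  leading term c: subtract (2)·f_1 from -2c - 1 → -1
  leading term 1: no divisor's leading term divides it; move -1 to the remainder.
  remainder -2b - 1 ≠ 0; add g_4 = -2b - 1 to the basis.

The other S-polynomials (S(f_1,f_2), S(f_1,f_3), S(f_1,g_4), S(f_2,g_4), S(f_3,g_4)) all reduce to 0 modulo the current basis, so we have a Gröbner basis.
Inter-reduce: drop elements whose leading term is divisible by another's, tail-reduce, and make monic.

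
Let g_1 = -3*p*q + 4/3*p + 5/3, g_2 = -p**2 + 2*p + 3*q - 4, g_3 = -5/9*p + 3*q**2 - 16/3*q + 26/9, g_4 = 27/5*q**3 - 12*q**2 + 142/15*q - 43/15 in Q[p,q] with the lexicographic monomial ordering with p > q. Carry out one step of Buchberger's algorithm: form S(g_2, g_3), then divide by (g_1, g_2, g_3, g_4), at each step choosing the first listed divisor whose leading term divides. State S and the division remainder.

lcm(LM(g_2), LM(g_3)) = p**2.
S = (lcm/LT(g_2))·g_2 − (lcm/LT(g_3))·g_3 = 27/5*p*q**2 - 48/5*p*q + 16/5*p - 3*q + 4.
Reduce S modulo (g_1, g_2, g_3, g_4) in that order:
  leading term p*q**2: subtract (-9/5*q)·g_1 from 27/5*p*q**2 - 48/5*p*q + 16/5*p - 3*q + 4 → -36/5*p*q + 16/5*p + 4
  leading term p*q: subtract (12/5)·g_1 from -36/5*p*q + 16/5*p + 4 → 0
The remainder is 0, so this S-polynomial contributes no new basis element.

S(g_2, g_3) = 27/5*p*q**2 - 48/5*p*q + 16/5*p - 3*q + 4; remainder on division = 0.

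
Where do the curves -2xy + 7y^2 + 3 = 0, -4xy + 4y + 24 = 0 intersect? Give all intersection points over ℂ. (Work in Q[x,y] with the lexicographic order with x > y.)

{(-5, -1), (17/3, 9/7)}

Compute a lex Gröbner basis by Buchberger's algorithm.
f_1 = -2xy + 7y^2 + 3, LT = xy.
f_2 = -4xy + 4y + 24, LT = xy.

S(f_1,f_2): lcm = xy. S = -7/2y^2 + y + 9/2.
  leading term y^2: no divisor's leading term divides it; move -7/2y^2 to the remainder.
  leading term y: no divisor's leading term divides it; move y to the remainder.
  leading term 1: no divisor's leading term divides it; move 9/2 to the remainder.
  remainder -7/2y^2 + y + 9/2 ≠ 0; add h_3 = -7/2y^2 + y + 9/2 to the basis.

S(f_1,h_3): lcm = xy^2. S = 2/7xy + 9/7x - 7/2y^3 - 3/2y.
  leading term xy: subtract (-1/7)·f_1 from 2/7xy + 9/7x - 7/2y^3 - 3/2y → 9/7x - 7/2y^3 + y^2 - 3/2y + 3/7
  leading term x: no divisor's leading term divides it; move 9/7x to the remainder.
  leading term y^3: subtract (y)·h_3 from -7/2y^3 + y^2 - 3/2y + 3/7 → -6y + 3/7
  leading term y: no divisor's leading term divides it; move -6y to the remainder.
  leading term 1: no divisor's leading term divides it; move 3/7 to the remainder.
  remainder 9/7x - 6y + 3/7 ≠ 0; add h_4 = 9/7x - 6y + 3/7 to the basis.

S(f_2,h_3): lcm = xy^2. S = 2/7xy + 9/7x - y^2 - 6y.
  leading term xy: subtract (-1/7)·f_1 from 2/7xy + 9/7x - y^2 - 6y → 9/7x - 6y + 3/7
  leading term x: subtract (1)·h_4 from 9/7x - 6y + 3/7 → 0
  remainder 0.

S(f_1,h_4): lcm = xy. S = 7/6y^2 - 1/3y - 3/2.
  leading term y^2: subtract (-1/3)·h_3 from 7/6y^2 - 1/3y - 3/2 → 0
  remainder 0.

S(f_2,h_4): lcm = xy. S = 14/3y^2 - 4/3y - 6.
  leading term y^2: subtract (-4/3)·h_3 from 14/3y^2 - 4/3y - 6 → 0
  remainder 0.

S(h_3,h_4): leading monomials are coprime, so the S-polynomial reduces to 0 (Buchberger's first criterion).
Every S-polynomial of the final basis reduces to 0, so we have a Gröbner basis.
Inter-reduce: drop elements whose leading term is divisible by another's, tail-reduce, and make monic.
Reduced Gröbner basis: {x - 14/3y + 1/3, y^2 - 2/7y - 9/7}.

Since the basis is lex-ordered, y^2 - 2/7y - 9/7 is univariate in y. Its roots are {-1, 9/7}. Back-substituting each root into the other basis elements fixes the other coordinates.
  y = -1: the earlier basis element becomes x + 5 = 0, giving x = -5 — point (-5, -1).
  y = 9/7: the earlier basis element becomes x - 17/3 = 0, giving x = 17/3 — point (17/3, 9/7).
Check: every point annihilates each of the original generators.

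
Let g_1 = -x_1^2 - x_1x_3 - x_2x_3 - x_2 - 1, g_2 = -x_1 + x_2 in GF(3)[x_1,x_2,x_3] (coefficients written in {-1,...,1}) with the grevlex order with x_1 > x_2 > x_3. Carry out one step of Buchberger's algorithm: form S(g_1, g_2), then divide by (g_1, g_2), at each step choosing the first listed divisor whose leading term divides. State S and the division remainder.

S(g_1, g_2) = x_1x_2 + x_1x_3 + x_2x_3 + x_2 + 1; remainder on division = x_2^2 - x_2x_3 + x_2 + 1.

lcm(LM(g_1), LM(g_2)) = x_1^2.
S = (lcm/LT(g_1))·g_1 − (lcm/LT(g_2))·g_2 = x_1x_2 + x_1x_3 + x_2x_3 + x_2 + 1.
Reduce S modulo (g_1, g_2) in that order:
  leading term x_1x_2: subtract (-x_2)·g_2 from x_1x_2 + x_1x_3 + x_2x_3 + x_2 + 1 → x_2^2 + x_1x_3 + x_2x_3 + x_2 + 1
  leading term x_2^2: no divisor's leading term divides it; move x_2^2 to the remainder.
  leading term x_1x_3: subtract (-x_3)·g_2 from x_1x_3 + x_2x_3 + x_2 + 1 → -x_2x_3 + x_2 + 1
  leading term x_2x_3: no divisor's leading term divides it; move -x_2x_3 to the remainder.
  leading term x_2: no divisor's leading term divides it; move x_2 to the remainder.
  leading term 1: no divisor's leading term divides it; move 1 to the remainder.
The remainder x_2^2 - x_2x_3 + x_2 + 1 is nonzero, so it would be added as the next basis element.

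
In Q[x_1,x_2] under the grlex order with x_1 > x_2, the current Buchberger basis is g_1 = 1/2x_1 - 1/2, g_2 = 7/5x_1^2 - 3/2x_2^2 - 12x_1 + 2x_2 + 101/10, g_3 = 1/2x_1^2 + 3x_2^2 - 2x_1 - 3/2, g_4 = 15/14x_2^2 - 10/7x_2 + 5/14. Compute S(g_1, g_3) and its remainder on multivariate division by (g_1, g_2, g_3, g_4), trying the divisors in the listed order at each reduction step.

lcm(LM(g_1), LM(g_3)) = x_1^2.
S = (lcm/LT(g_1))·g_1 − (lcm/LT(g_3))·g_3 = -6x_2^2 + 3x_1 + 3.
Reduce S modulo (g_1, g_2, g_3, g_4) in that order:
  leading term x_2^2: subtract (-28/5)·g_4 from -6x_2^2 + 3x_1 + 3 → 3x_1 - 8x_2 + 5
  leading term x_1: subtract (6)·g_1 from 3x_1 - 8x_2 + 5 → -8x_2 + 8
  leading term x_2: no divisor's leading term divides it; move -8x_2 to the remainder.
  leading term 1: no divisor's leading term divides it; move 8 to the remainder.
The remainder -8x_2 + 8 is nonzero, so it would be added as the next basis element.

S(g_1, g_3) = -6x_2^2 + 3x_1 + 3; remainder on division = -8x_2 + 8.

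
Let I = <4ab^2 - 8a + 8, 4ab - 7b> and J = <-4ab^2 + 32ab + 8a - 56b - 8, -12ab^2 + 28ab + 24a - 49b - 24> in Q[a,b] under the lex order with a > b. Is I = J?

Yes, the ideals are equal.

Two ideals are equal iff their reduced Gröbner bases coincide (the reduced basis is unique for a fixed ordering).
Buchberger on the first generating set:
f_1 = 4ab^2 - 8a + 8, LT = ab^2.
f_2 = 4ab - 7b, LT = ab.

S(f_1,f_2): lcm = ab^2. S = -2a + 7/4b^2 + 2.
  leading term a: no divisor's leading term divides it; move -2a to the remainder.
  leading term b^2: no divisor's leading term divides it; move 7/4b^2 to the remainder.
  leading term 1: no divisor's leading term divides it; move 2 to the remainder.
  remainder -2a + 7/4b^2 + 2 ≠ 0; add g_3 = -2a + 7/4b^2 + 2 to the basis.

S(f_1,g_3): lcm = ab^2. S = -2a + 7/8b^4 + b^2 + 2.
  leading term a: subtract (1)·g_3 from -2a + 7/8b^4 + b^2 + 2 → 7/8b^4 - 3/4b^2
  leading term b^4: no divisor's leading term divides it; move 7/8b^4 to the remainder.
  leading term b^2: no divisor's leading term divides it; move -3/4b^2 to the remainder.
  remainder 7/8b^4 - 3/4b^2 ≠ 0; add g_4 = 7/8b^4 - 3/4b^2 to the basis.

S(f_2,g_3): lcm = ab. S = 7/8b^3 - 3/4b.
  leading term b^3: no divisor's leading term divides it; move 7/8b^3 to the remainder.
  leading term b: no divisor's leading term divides it; move -3/4b to the remainder.
  remainder 7/8b^3 - 3/4b ≠ 0; add g_5 = 7/8b^3 - 3/4b to the basis.

The other S-polynomials (S(f_1,g_4), S(f_2,g_4), S(g_3,g_4), S(f_1,g_5), S(f_2,g_5), S(g_3,g_5), S(g_4,g_5)) all reduce to 0 modulo the current basis, so we have a Gröbner basis.
Inter-reduce: drop elements whose leading term is divisible by another's, tail-reduce, and make monic.
Reduced Gröbner basis: {a - 7/8b^2 - 1, b^3 - 6/7b}.

Buchberger on the second generating set:
h_1 = -4ab^2 + 32ab + 8a - 56b - 8, LT = ab^2.
h_2 = -12ab^2 + 28ab + 24a - 49b - 24, LT = ab^2.

S(h_1,h_2): lcm = ab^2. S = -17/3ab + 119/12b.
  leading term ab: no divisor's leading term divides it; move -17/3ab to the remainder.
  leading term b: no divisor's leading term divides it; move 119/12b to the remainder.
  remainder -17/3ab + 119/12b ≠ 0; add k_3 = -17/3ab + 119/12b to the basis.

S(h_1,k_3): lcm = ab^2. S = -8ab - 2a + 7/4b^2 + 14b + 2.
  leading term ab: subtract (24/17)·k_3 from -8ab - 2a + 7/4b^2 + 14b + 2 → -2a + 7/4b^2 + 2
  leading term a: no divisor's leading term divides it; move -2a to the remainder.
  leading term b^2: no divisor's leading term divides it; move 7/4b^2 to the remainder.
  leading term 1: no divisor's leading term divides it; move 2 to the remainder.
  remainder -2a + 7/4b^2 + 2 ≠ 0; add k_4 = -2a + 7/4b^2 + 2 to the basis.

S(h_1,k_4): lcm = ab^2. S = -8ab - 2a + 7/8b^4 + b^2 + 14b + 2.
  leading term ab: subtract (24/17)·k_3 from -8ab - 2a + 7/8b^4 + b^2 + 14b + 2 → -2a + 7/8b^4 + b^2 + 2
  leading term a: subtract (1)·k_4 from -2a + 7/8b^4 + b^2 + 2 → 7/8b^4 - 3/4b^2
  leading term b^4: no divisor's leading term divides it; move 7/8b^4 to the remainder.
  leading term b^2: no divisor's leading term divides it; move -3/4b^2 to the remainder.
  remainder 7/8b^4 - 3/4b^2 ≠ 0; add k_5 = 7/8b^4 - 3/4b^2 to the basis.

S(k_3,k_4): lcm = ab. S = 7/8b^3 - 3/4b.
  leading term b^3: no divisor's leading term divides it; move 7/8b^3 to the remainder.
  leading term b: no divisor's leading term divides it; move -3/4b to the remainder.
  remainder 7/8b^3 - 3/4b ≠ 0; add k_6 = 7/8b^3 - 3/4b to the basis.

The other S-polynomials (S(h_2,k_3), S(h_2,k_4), S(h_1,k_5), S(h_2,k_5), S(k_3,k_5), S(k_4,k_5), S(h_1,k_6), S(h_2,k_6), S(k_3,k_6), S(k_4,k_6), S(k_5,k_6)) all reduce to 0 modulo the current basis, so we have a Gröbner basis.
Inter-reduce: drop elements whose leading term is divisible by another's, tail-reduce, and make monic.
Reduced Gröbner basis: {a - 7/8b^2 - 1, b^3 - 6/7b}.

The two bases agree; hence the ideals are identical.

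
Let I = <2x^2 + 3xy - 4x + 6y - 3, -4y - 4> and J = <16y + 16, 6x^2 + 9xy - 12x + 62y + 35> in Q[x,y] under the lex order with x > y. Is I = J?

Yes, the ideals are equal.

Since reduced Gröbner bases are canonical representatives of ideals under a given ordering, it suffices to compute and compare them.
Buchberger on the first generating set:
f_1 = 2x^2 + 3xy - 4x + 6y - 3, LT = x^2.
f_2 = -4y - 4, LT = y.

The S-polynomials (S(f_1,f_2)) all reduce to 0 modulo the current basis, so we have a Gröbner basis.
Inter-reduce: drop elements whose leading term is divisible by another's, tail-reduce, and make monic.
Reduced Gröbner basis: {x^2 - 7/2x - 9/2, y + 1}.

Buchberger on the second generating set:
h_1 = 16y + 16, LT = y.
h_2 = 6x^2 + 9xy - 12x + 62y + 35, LT = x^2.

The S-polynomials (S(h_1,h_2)) all reduce to 0 modulo the current basis, so we have a Gröbner basis.
Inter-reduce: drop elements whose leading term is divisible by another's, tail-reduce, and make monic.
Reduced Gröbner basis: {x^2 - 7/2x - 9/2, y + 1}.

Same reduced basis, so the two generating sets span the same ideal.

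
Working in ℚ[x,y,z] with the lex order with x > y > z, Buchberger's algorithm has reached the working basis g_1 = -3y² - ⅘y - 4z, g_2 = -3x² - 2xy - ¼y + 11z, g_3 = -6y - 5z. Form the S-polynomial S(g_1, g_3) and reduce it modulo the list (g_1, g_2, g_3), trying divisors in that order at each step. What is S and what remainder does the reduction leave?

lcm(LM(g_1), LM(g_3)) = y².
S = (lcm/LT(g_1))·g_1 − (lcm/LT(g_3))·g_3 = -⅚yz + 4/15y + 4/3z.
Reduce S modulo (g_1, g_2, g_3) in that order:
  leading term yz: subtract (5/36z)·g_3 from -⅚yz + 4/15y + 4/3z → 4/15y + 25/36z² + 4/3z
  leading term y: subtract (-2/45)·g_3 from 4/15y + 25/36z² + 4/3z → 25/36z² + 10/9z
  leading term z²: no divisor's leading term divides it; move 25/36z² to the remainder.
  leading term z: no divisor's leading term divides it; move 10/9z to the remainder.
The remainder 25/36z² + 10/9z is nonzero, so it would be added as the next basis element.

S(g_1, g_3) = -⅚yz + 4/15y + 4/3z; remainder on division = 25/36z² + 10/9z.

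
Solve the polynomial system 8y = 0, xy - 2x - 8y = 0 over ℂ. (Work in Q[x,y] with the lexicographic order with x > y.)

Compute a lex Gröbner basis by Buchberger's algorithm.
f_1 = 8y, LT = y.
f_2 = xy - 2x - 8y, LT = xy.

S(f_1,f_2): lcm = xy. S = 2x + 8y.
  leading term x: no divisor's leading term divides it; move 2x to the remainder.
  leading term y: subtract (1)·f_1 from 8y → 0
  remainder 2x ≠ 0; add h_3 = 2x to the basis.

The other S-polynomials (S(f_1,h_3), S(f_2,h_3)) all reduce to 0 modulo the current basis, so we have a Gröbner basis.
Inter-reduce: drop elements whose leading term is divisible by another's, tail-reduce, and make monic.
Reduced Gröbner basis: {x, y}.

Elimination: the polynomial y lies in the elimination ideal for y, so y ∈ {0}. For each such y, the remaining basis elements (now univariate) give the rest of the solution.
  y = 0: the earlier basis element becomes x = 0, giving x = 0 — point (0, 0).

{(0, 0)}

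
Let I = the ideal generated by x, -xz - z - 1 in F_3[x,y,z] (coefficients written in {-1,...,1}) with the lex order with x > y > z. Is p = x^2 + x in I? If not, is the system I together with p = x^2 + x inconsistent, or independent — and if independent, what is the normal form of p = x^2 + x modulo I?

x^2 + x lies in I (it reduces to 0).

First compute the reduced Gröbner basis of I by Buchberger's algorithm.
f_1 = x, LT = x.
f_2 = -xz - z - 1, LT = xz.

S(f_1,f_2): lcm = xz. S = -z - 1.
  reduce S modulo (f_1, f_2):
  remainder -z - 1 ≠ 0; add h_3 = -z - 1 to the basis.

The other S-polynomials (S(f_1,h_3), S(f_2,h_3)) all reduce to 0 modulo the current basis, so we have a Gröbner basis.
Inter-reduce: drop elements whose leading term is divisible by another's, tail-reduce, and make monic.
Reduced Gröbner basis: {x, z + 1}.
Label its elements g_1 = x, g_2 = z + 1.

Reduce p = x^2 + x modulo G:
  leading term x^2: subtract (x)·g_1 from x^2 + x → x
  leading term x: subtract (1)·g_1 from x → 0
  normal form = 0.
Since the normal form is 0, p ∈ I.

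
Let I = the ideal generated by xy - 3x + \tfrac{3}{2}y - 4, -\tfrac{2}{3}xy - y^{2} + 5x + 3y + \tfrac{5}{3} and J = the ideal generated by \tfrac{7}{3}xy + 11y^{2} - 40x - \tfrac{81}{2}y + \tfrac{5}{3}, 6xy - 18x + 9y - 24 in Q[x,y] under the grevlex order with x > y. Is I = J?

Two ideals are equal iff their reduced Gröbner bases coincide (the reduced basis is unique for a fixed ordering).
Buchberger on the first generating set:
f_1 = xy - 3x + \tfrac{3}{2}y - 4, LT = xy.
f_2 = -\tfrac{2}{3}xy - y^{2} + 5x + 3y + \tfrac{5}{3}, LT = xy.

S(f_1,f_2): lcm = xy. S = -\tfrac{3}{2}y^{2} + \tfrac{9}{2}x + 6y - \tfrac{3}{2}.
  reduce S modulo (f_1, f_2):
  remainder -\tfrac{3}{2}y^{2} + \tfrac{9}{2}x + 6y - \tfrac{3}{2} ≠ 0; add g_3 = -\tfrac{3}{2}y^{2} + \tfrac{9}{2}x + 6y - \tfrac{3}{2} to the basis.

S(f_1,g_3): lcm = xy^{2}. S = 3x^{2} + xy + \tfrac{3}{2}y^{2} - x - 4y.
  reduce S modulo (f_1, f_2, g_3):
  remainder 3x^{2} + \tfrac{13}{2}x + \tfrac{1}{2}y + \tfrac{5}{2} ≠ 0; add g_4 = 3x^{2} + \tfrac{13}{2}x + \tfrac{1}{2}y + \tfrac{5}{2} to the basis.

The other S-polynomials (S(f_2,g_3), S(f_1,g_4), S(f_2,g_4), S(g_3,g_4)) all reduce to 0 modulo the current basis, so we have a Gröbner basis.
Inter-reduce: drop elements whose leading term is divisible by another's, tail-reduce, and make monic.
Reduced Gröbner basis: {x^{2} + \tfrac{13}{6}x + \tfrac{1}{6}y + \tfrac{5}{6}, xy - 3x + \tfrac{3}{2}y - 4, y^{2} - 3x - 4y + 1}.

Buchberger on the second generating set:
h_1 = \tfrac{7}{3}xy + 11y^{2} - 40x - \tfrac{81}{2}y + \tfrac{5}{3}, LT = xy.
h_2 = 6xy - 18x + 9y - 24, LT = xy.

S(h_1,h_2): lcm = xy. S = \tfrac{33}{7}y^{2} - \tfrac{99}{7}x - \tfrac{132}{7}y + \tfrac{33}{7}.
  reduce S modulo (h_1, h_2):
  remainder \tfrac{33}{7}y^{2} - \tfrac{99}{7}x - \tfrac{132}{7}y + \tfrac{33}{7} ≠ 0; add k_3 = \tfrac{33}{7}y^{2} - \tfrac{99}{7}x - \tfrac{132}{7}y + \tfrac{33}{7} to the basis.

S(h_1,k_3): lcm = xy^{2}. S = \tfrac{33}{7}y^{3} + 3x^{2} - \tfrac{92}{7}xy - \tfrac{243}{14}y^{2} - x + \tfrac{5}{7}y.
  reduce S modulo (h_1, h_2, k_3):
  remainder 3x^{2} + \tfrac{13}{2}x + \tfrac{1}{2}y + \tfrac{5}{2} ≠ 0; add k_4 = 3x^{2} + \tfrac{13}{2}x + \tfrac{1}{2}y + \tfrac{5}{2} to the basis.

The other S-polynomials (S(h_2,k_3), S(h_1,k_4), S(h_2,k_4), S(k_3,k_4)) all reduce to 0 modulo the current basis, so we have a Gröbner basis.
Inter-reduce: drop elements whose leading term is divisible by another's, tail-reduce, and make monic.
Reduced Gröbner basis: {x^{2} + \tfrac{13}{6}x + \tfrac{1}{6}y + \tfrac{5}{6}, xy - 3x + \tfrac{3}{2}y - 4, y^{2} - 3x - 4y + 1}.

These coincide, so the ideals are equal.

Yes, the ideals are equal.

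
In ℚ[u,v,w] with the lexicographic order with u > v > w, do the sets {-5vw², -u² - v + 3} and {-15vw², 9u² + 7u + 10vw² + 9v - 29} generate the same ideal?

Two ideals are equal iff their reduced Gröbner bases coincide (the reduced basis is unique for a fixed ordering).
Buchberger on the first generating set:
f_1 = -5vw², LT = vw².
f_2 = -u² - v + 3, LT = u².

The S-polynomials (S(f_1,f_2)) all reduce to 0 modulo the current basis, so we have a Gröbner basis.
Inter-reduce: drop elements whose leading term is divisible by another's, tail-reduce, and make monic.
Reduced Gröbner basis: {u² + v - 3, vw²}.

Buchberger on the second generating set:
h_1 = -15vw², LT = vw².
h_2 = 9u² + 7u + 10vw² + 9v - 29, LT = u².

The S-polynomials (S(h_1,h_2)) all reduce to 0 modulo the current basis, so we have a Gröbner basis.
Inter-reduce: drop elements whose leading term is divisible by another's, tail-reduce, and make monic.
Reduced Gröbner basis: {u² + 7/9u + v - 29/9, vw²}.

The bases are distinct; the ideals are different.

No, the ideals differ.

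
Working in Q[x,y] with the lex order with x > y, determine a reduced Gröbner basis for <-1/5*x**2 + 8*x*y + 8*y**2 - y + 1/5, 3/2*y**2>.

The reduced Gröbner basis is the canonical form of the ideal for this ordering.

f_1 = -1/5*x**2 + 8*x*y + 8*y**2 - y + 1/5, LT = x**2.
f_2 = 3/2*y**2, LT = y**2.

The S-polynomials (S(f_1,f_2)) all reduce to 0 modulo the current basis, so we have a Gröbner basis.

G = {x**2 - 40*x*y + 5*y - 1, y**2}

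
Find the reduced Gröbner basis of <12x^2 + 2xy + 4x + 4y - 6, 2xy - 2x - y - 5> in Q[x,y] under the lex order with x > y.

G = {x + 5/36y^2 + 31/36, y^3 - y^2 + 49/5y + 59/5}

f_1 = 12x^2 + 2xy + 4x + 4y - 6, LT = x^2.
f_2 = 2xy - 2x - y - 5, LT = xy.

S(f_1,f_2): lcm = x^2y. S = x^2 + 1/6xy^2 + 5/6xy + 5/2x + 1/3y^2 - 1/2y.
  leading term x^2: subtract (1/12)·f_1 from x^2 + 1/6xy^2 + 5/6xy + 5/2x + 1/3y^2 - 1/2y → 1/6xy^2 + 2/3xy + 13/6x + 1/3y^2 - 5/6y + 1/2
  leading term xy^2: subtract (1/12y)·f_2 from 1/6xy^2 + 2/3xy + 13/6x + 1/3y^2 - 5/6y + 1/2 → 5/6xy + 13/6x + 5/12y^2 - 5/12y + 1/2
  leading term xy: subtract (5/12)·f_2 from 5/6xy + 13/6x + 5/12y^2 - 5/12y + 1/2 → 3x + 5/12y^2 + 31/12
  leading term x: no divisor's leading term divides it; move 3x to the remainder.
  leading term y^2: no divisor's leading term divides it; move 5/12y^2 to the remainder.
  leading term 1: no divisor's leading term divides it; move 31/12 to the remainder.
  remainder 3x + 5/12y^2 + 31/12 ≠ 0; add g_3 = 3x + 5/12y^2 + 31/12 to the basis.

S(f_2,g_3): lcm = xy. S = -x - 5/36y^3 - 49/36y - 5/2.
  leading term x: subtract (-1/3)·g_3 from -x - 5/36y^3 - 49/36y - 5/2 → -5/36y^3 + 5/36y^2 - 49/36y - 59/36
  leading term y^3: no divisor's leading term divides it; move -5/36y^3 to the remainder.
  leading term y^2: no divisor's leading term divides it; move 5/36y^2 to the remainder.
  leading term y: no divisor's leading term divides it; move -49/36y to the remainder.
  leading term 1: no divisor's leading term divides it; move -59/36 to the remainder.
  remainder -5/36y^3 + 5/36y^2 - 49/36y - 59/36 ≠ 0; add g_4 = -5/36y^3 + 5/36y^2 - 49/36y - 59/36 to the basis.

The other S-polynomials (S(f_1,g_3), S(f_1,g_4), S(f_2,g_4), S(g_3,g_4)) all reduce to 0 modulo the current basis, so we have a Gröbner basis.
Inter-reduce: drop elements whose leading term is divisible by another's, tail-reduce, and make monic.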